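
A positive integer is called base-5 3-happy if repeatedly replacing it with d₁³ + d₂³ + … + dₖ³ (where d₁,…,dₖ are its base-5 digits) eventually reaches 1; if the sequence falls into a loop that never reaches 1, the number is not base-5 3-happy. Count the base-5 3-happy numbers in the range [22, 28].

22: 22 → 72 → 80 → 28 → 28  — not base-5 3-happy
23: 23 → 91 → 55 → 9 → 65 → 35 → 9  — not base-5 3-happy
24: 24 → 128 → 28 → 28  — not base-5 3-happy
25: 25 → 1  — base-5 3-happy
26: 26 → 2 → 8 → 28 → 28  — not base-5 3-happy
27: 27 → 9 → 65 → 35 → 9  — not base-5 3-happy
28: 28 → 28  — not base-5 3-happy
base-5 3-happy: 25

1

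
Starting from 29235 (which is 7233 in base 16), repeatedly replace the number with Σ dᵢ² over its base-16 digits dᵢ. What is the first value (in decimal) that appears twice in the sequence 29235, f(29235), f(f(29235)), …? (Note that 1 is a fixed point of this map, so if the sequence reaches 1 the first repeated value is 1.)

29235 = (7,2,3,3)_16 → 7² + 2² + 3² + 3² = 71
71 = (4,7)_16 → 4² + 7² = 65
65 = (4,1)_16 → 4² + 1² = 17
17 = (1,1)_16 → 1² + 1² = 2
2 = (2)_16 → 2² = 4
4 = (4)_16 → 4² = 16
16 = (1,0)_16 → 1² + 0² = 1  — reached the fixed point 1.
1 → 1, so 1 is the first repeated value.

1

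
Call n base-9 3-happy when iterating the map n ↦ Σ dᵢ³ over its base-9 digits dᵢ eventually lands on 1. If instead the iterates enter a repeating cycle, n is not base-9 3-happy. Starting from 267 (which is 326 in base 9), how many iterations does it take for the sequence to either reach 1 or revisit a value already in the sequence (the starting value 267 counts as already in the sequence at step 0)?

267 = (3,2,6)_9 → 3³ + 2³ + 6³ = 27 + 8 + 216 = 251
251 = (3,0,8)_9 → 3³ + 0³ + 8³ = 27 + 0 + 512 = 539
539 = (6,5,8)_9 → 6³ + 5³ + 8³ = 216 + 125 + 512 = 853
853 = (1,1,4,7)_9 → 1³ + 1³ + 4³ + 7³ = 1 + 1 + 64 + 343 = 409
409 = (5,0,4)_9 → 5³ + 0³ + 4³ = 125 + 0 + 64 = 189
189 = (2,3,0)_9 → 2³ + 3³ + 0³ = 8 + 27 + 0 = 35
35 = (3,8)_9 → 3³ + 8³ = 27 + 512 = 539  — 539 repeats.
That took 7 steps.

7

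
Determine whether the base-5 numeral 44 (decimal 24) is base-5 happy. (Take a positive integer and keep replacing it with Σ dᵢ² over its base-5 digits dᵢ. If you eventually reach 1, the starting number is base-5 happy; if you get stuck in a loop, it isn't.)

24 = (4,4)_5 → 32
32 = (1,1,2)_5 → 6
6 = (1,1)_5 → 2
2 = (2)_5 → 4
4 = (4)_5 → 16
16 = (3,1)_5 → 10
10 = (2,0)_5 → 4  — 4 already seen; the sequence cycles without reaching 1.

not base-5 happy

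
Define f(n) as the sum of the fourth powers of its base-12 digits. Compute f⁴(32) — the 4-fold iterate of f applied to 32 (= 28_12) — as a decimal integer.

32 = (2,8)_12 → 2⁴ + 8⁴ = 16 + 4096 = 4112
4112 = (2,4,6,8)_12 → 2⁴ + 4⁴ + 6⁴ + 8⁴ = 16 + 256 + 1296 + 4096 = 5664
5664 = (3,3,4,0)_12 → 3⁴ + 3⁴ + 4⁴ + 0⁴ = 81 + 81 + 256 + 0 = 418
418 = (2,10,10)_12 → 2⁴ + 10⁴ + 10⁴ = 16 + 10000 + 10000 = 20016

20016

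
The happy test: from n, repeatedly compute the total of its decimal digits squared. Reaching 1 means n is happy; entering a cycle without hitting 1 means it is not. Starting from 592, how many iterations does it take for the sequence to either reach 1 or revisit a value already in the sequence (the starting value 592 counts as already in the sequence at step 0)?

11

592 → 5² + 9² + 2² = 110
110 → 1² + 1² + 0² = 2
2 → 2² = 4
4 → 4² = 16
16 → 1² + 6² = 37
37 → 3² + 7² = 58
58 → 5² + 8² = 89
89 → 8² + 9² = 145
145 → 1² + 4² + 5² = 42
42 → 4² + 2² = 20
20 → 2² + 0² = 4  — 4 repeats.
That took 11 steps.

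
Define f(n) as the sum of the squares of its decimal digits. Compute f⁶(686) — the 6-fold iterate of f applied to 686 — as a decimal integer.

686 → 6² + 8² + 6² = 136
136 → 1² + 3² + 6² = 46
46 → 4² + 6² = 52
52 → 5² + 2² = 29
29 → 2² + 9² = 85
85 → 8² + 5² = 89

89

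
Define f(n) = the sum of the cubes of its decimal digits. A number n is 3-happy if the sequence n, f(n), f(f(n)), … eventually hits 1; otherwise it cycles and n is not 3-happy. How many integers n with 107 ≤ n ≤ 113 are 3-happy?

1

107: 107 → 344 → 155 → 251 → 134 → 92 → 737 → 713 → 371 → 371  (repeats 371)
108: 108 → 513 → 153 → 153  (repeats 153)
109: 109 → 730 → 370 → 370  (repeats 370)
110: 110 → 2 → 8 → 512 → 134 → 92 → 737 → 713 → 371 → 371  (repeats 371)
111: 111 → 3 → 27 → 351 → 153 → 153  (repeats 153)
112: 112 → 10 → 1  (reaches 1)
113: 113 → 29 → 737 → 713 → 371 → 371  (repeats 371)
3-happy: 112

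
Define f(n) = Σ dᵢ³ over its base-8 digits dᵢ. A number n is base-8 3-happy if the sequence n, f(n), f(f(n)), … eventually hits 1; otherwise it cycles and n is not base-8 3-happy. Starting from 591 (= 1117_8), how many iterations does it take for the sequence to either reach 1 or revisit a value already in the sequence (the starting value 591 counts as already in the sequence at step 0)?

6

591 = (1,1,1,7)_8 → 346
346 = (5,3,2)_8 → 160
160 = (2,4,0)_8 → 72
72 = (1,1,0)_8 → 2
2 = (2)_8 → 8
8 = (1,0)_8 → 1  — reached 1.
That took 6 steps.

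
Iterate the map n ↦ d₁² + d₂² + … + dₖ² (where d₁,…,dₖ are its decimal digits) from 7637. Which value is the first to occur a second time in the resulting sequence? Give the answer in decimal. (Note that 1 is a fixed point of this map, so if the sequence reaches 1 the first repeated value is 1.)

16

7637 → 7² + 6² + 3² + 7² = 49 + 36 + 9 + 49 = 143
143 → 1² + 4² + 3² = 1 + 16 + 9 = 26
26 → 2² + 6² = 4 + 36 = 40
40 → 4² + 0² = 16 + 0 = 16
16 → 1² + 6² = 1 + 36 = 37
37 → 3² + 7² = 9 + 49 = 58
58 → 5² + 8² = 25 + 64 = 89
89 → 8² + 9² = 64 + 81 = 145
145 → 1² + 4² + 5² = 1 + 16 + 25 = 42
42 → 4² + 2² = 16 + 4 = 20
20 → 2² + 0² = 4 + 0 = 4
4 → 4² = 16  — 16 already appeared earlier.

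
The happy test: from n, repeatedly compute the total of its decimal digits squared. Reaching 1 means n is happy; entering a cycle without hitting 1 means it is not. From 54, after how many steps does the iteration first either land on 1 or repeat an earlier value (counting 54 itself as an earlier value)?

54 → 5² + 4² = 25 + 16 = 41
41 → 4² + 1² = 16 + 1 = 17
17 → 1² + 7² = 1 + 49 = 50
50 → 5² + 0² = 25 + 0 = 25
25 → 2² + 5² = 4 + 25 = 29
29 → 2² + 9² = 4 + 81 = 85
85 → 8² + 5² = 64 + 25 = 89
89 → 8² + 9² = 64 + 81 = 145
145 → 1² + 4² + 5² = 1 + 16 + 25 = 42
42 → 4² + 2² = 16 + 4 = 20
20 → 2² + 0² = 4 + 0 = 4
4 → 4² = 16
16 → 1² + 6² = 1 + 36 = 37
37 → 3² + 7² = 9 + 49 = 58
58 → 5² + 8² = 25 + 64 = 89  — 89 repeats.
That took 15 steps.

15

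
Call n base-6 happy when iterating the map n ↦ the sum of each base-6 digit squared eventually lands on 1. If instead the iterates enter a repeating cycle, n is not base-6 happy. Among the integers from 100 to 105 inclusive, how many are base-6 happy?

1

100: 100 → 36 → 1  (reaches 1)
101: 101 → 45 → 11 → 26 → 20 → 13 → 5 → 25 → 17 → 29 → 41 → 26  (repeats 26)
102: 102 → 29 → 41 → 26 → 20 → 13 → 5 → 25 → 17 → 29  (repeats 29)
103: 103 → 30 → 25 → 17 → 29 → 41 → 26 → 20 → 13 → 5 → 25  (repeats 25)
104: 104 → 33 → 34 → 41 → 26 → 20 → 13 → 5 → 25 → 17 → 29 → 41  (repeats 41)
105: 105 → 38 → 5 → 25 → 17 → 29 → 41 → 26 → 20 → 13 → 5  (repeats 5)
base-6 happy: 100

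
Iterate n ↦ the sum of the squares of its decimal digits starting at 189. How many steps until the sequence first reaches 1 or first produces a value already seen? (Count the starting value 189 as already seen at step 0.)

189 → 1² + 8² + 9² = 146
146 → 1² + 4² + 6² = 53
53 → 5² + 3² = 34
34 → 3² + 4² = 25
25 → 2² + 5² = 29
29 → 2² + 9² = 85
85 → 8² + 5² = 89
89 → 8² + 9² = 145
145 → 1² + 4² + 5² = 42
42 → 4² + 2² = 20
20 → 2² + 0² = 4
4 → 4² = 16
16 → 1² + 6² = 37
37 → 3² + 7² = 58
58 → 5² + 8² = 89  — 89 repeats.
That took 15 steps.

15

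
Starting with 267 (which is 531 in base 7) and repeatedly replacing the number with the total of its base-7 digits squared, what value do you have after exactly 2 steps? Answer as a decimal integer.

25

267 = (5,3,1)_7 → 5² + 3² + 1² = 25 + 9 + 1 = 35
35 = (5,0)_7 → 5² + 0² = 25 + 0 = 25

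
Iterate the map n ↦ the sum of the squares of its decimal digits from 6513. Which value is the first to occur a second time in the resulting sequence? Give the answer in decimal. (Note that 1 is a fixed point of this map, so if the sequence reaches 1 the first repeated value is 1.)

89

6513 → 6² + 5² + 1² + 3² = 36 + 25 + 1 + 9 = 71
71 → 7² + 1² = 49 + 1 = 50
50 → 5² + 0² = 25 + 0 = 25
25 → 2² + 5² = 4 + 25 = 29
29 → 2² + 9² = 4 + 81 = 85
85 → 8² + 5² = 64 + 25 = 89
89 → 8² + 9² = 64 + 81 = 145
145 → 1² + 4² + 5² = 1 + 16 + 25 = 42
42 → 4² + 2² = 16 + 4 = 20
20 → 2² + 0² = 4 + 0 = 4
4 → 4² = 16
16 → 1² + 6² = 1 + 36 = 37
37 → 3² + 7² = 9 + 49 = 58
58 → 5² + 8² = 25 + 64 = 89  — 89 already appeared earlier.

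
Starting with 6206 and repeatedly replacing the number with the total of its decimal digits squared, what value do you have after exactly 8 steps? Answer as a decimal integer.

16

6206 → 6² + 2² + 0² + 6² = 36 + 4 + 0 + 36 = 76
76 → 7² + 6² = 49 + 36 = 85
85 → 8² + 5² = 64 + 25 = 89
89 → 8² + 9² = 64 + 81 = 145
145 → 1² + 4² + 5² = 1 + 16 + 25 = 42
42 → 4² + 2² = 16 + 4 = 20
20 → 2² + 0² = 4 + 0 = 4
4 → 4² = 16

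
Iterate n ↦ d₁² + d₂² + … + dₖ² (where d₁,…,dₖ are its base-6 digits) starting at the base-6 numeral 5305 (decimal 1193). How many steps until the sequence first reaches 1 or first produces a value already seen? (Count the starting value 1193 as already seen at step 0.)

14

1193 = (5,3,0,5)_6 → 5² + 3² + 0² + 5² = 59
59 = (1,3,5)_6 → 1² + 3² + 5² = 35
35 = (5,5)_6 → 5² + 5² = 50
50 = (1,2,2)_6 → 1² + 2² + 2² = 9
9 = (1,3)_6 → 1² + 3² = 10
10 = (1,4)_6 → 1² + 4² = 17
17 = (2,5)_6 → 2² + 5² = 29
29 = (4,5)_6 → 4² + 5² = 41
41 = (1,0,5)_6 → 1² + 0² + 5² = 26
26 = (4,2)_6 → 4² + 2² = 20
20 = (3,2)_6 → 3² + 2² = 13
13 = (2,1)_6 → 2² + 1² = 5
5 = (5)_6 → 5² = 25
25 = (4,1)_6 → 4² + 1² = 17  — 17 repeats.
That took 14 steps.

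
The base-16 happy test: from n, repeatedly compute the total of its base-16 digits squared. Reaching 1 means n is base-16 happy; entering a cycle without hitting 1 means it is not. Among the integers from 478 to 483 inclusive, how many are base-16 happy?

1

478: 478 → 366 → 233 → 277 → 27 → 122 → 149 → 106 → 136 → 128 → 64 → 16 → 1  — base-16 happy
479: 479 → 395 → 186 → 221 → 338 → 30 → 197 → 169 → 181 → 146 → 85 → 50 → 13 → 169  — not base-16 happy
480: 480 → 197 → 169 → 181 → 146 → 85 → 50 → 13 → 169  — not base-16 happy
481: 481 → 198 → 180 → 137 → 145 → 82 → 29 → 170 → 200 → 208 → 169 → 181 → 146 → 85 → 50 → 13 → 169  — not base-16 happy
482: 482 → 201 → 225 → 197 → 169 → 181 → 146 → 85 → 50 → 13 → 169  — not base-16 happy
483: 483 → 206 → 340 → 42 → 104 → 100 → 52 → 25 → 82 → 29 → 170 → 200 → 208 → 169 → 181 → 146 → 85 → 50 → 13 → 169  — not base-16 happy
base-16 happy: 478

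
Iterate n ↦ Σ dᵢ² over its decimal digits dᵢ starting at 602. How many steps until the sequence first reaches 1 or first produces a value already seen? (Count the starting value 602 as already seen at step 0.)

10

602 → 40
40 → 16
16 → 37
37 → 58
58 → 89
89 → 145
145 → 42
42 → 20
20 → 4
4 → 16  — 16 repeats.
That took 10 steps.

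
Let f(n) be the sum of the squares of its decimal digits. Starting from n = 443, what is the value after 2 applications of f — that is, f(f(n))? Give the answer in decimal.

17

443 → 4² + 4² + 3² = 16 + 16 + 9 = 41
41 → 4² + 1² = 16 + 1 = 17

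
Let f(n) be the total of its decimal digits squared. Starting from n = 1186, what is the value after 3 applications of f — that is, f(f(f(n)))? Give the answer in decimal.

1186 → 102
102 → 5
5 → 25

25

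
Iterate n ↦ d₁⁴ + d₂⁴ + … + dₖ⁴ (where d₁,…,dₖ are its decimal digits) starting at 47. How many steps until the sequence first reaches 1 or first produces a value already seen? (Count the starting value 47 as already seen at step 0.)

47 → 4⁴ + 7⁴ = 2657
2657 → 2⁴ + 6⁴ + 5⁴ + 7⁴ = 4338
4338 → 4⁴ + 3⁴ + 3⁴ + 8⁴ = 4514
4514 → 4⁴ + 5⁴ + 1⁴ + 4⁴ = 1138
1138 → 1⁴ + 1⁴ + 3⁴ + 8⁴ = 4179
4179 → 4⁴ + 1⁴ + 7⁴ + 9⁴ = 9219
9219 → 9⁴ + 2⁴ + 1⁴ + 9⁴ = 13139
13139 → 1⁴ + 3⁴ + 1⁴ + 3⁴ + 9⁴ = 6725
6725 → 6⁴ + 7⁴ + 2⁴ + 5⁴ = 4338  — 4338 repeats.
That took 9 steps.

9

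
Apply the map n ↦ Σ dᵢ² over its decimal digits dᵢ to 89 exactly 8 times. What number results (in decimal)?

89

89 → 8² + 9² = 64 + 81 = 145
145 → 1² + 4² + 5² = 1 + 16 + 25 = 42
42 → 4² + 2² = 16 + 4 = 20
20 → 2² + 0² = 4 + 0 = 4
4 → 4² = 16
16 → 1² + 6² = 1 + 36 = 37
37 → 3² + 7² = 9 + 49 = 58
58 → 5² + 8² = 25 + 64 = 89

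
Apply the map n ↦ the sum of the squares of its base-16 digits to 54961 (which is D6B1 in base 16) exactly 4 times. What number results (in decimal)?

54961 = (13,6,11,1)_16 → 13² + 6² + 11² + 1² = 169 + 36 + 121 + 1 = 327
327 = (1,4,7)_16 → 1² + 4² + 7² = 1 + 16 + 49 = 66
66 = (4,2)_16 → 4² + 2² = 16 + 4 = 20
20 = (1,4)_16 → 1² + 4² = 1 + 16 = 17

17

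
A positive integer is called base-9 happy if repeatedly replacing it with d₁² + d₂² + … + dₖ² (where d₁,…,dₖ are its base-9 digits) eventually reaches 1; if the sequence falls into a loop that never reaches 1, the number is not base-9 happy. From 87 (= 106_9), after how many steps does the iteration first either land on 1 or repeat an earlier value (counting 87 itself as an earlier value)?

87 = (1,0,6)_9 → 1² + 0² + 6² = 37
37 = (4,1)_9 → 4² + 1² = 17
17 = (1,8)_9 → 1² + 8² = 65
65 = (7,2)_9 → 7² + 2² = 53
53 = (5,8)_9 → 5² + 8² = 89
89 = (1,0,8)_9 → 1² + 0² + 8² = 65  — 65 repeats.
That took 6 steps.

6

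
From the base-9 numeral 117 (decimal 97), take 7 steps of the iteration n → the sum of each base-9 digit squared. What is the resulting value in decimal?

89

97 = (1,1,7)_9 → 1² + 1² + 7² = 1 + 1 + 49 = 51
51 = (5,6)_9 → 5² + 6² = 25 + 36 = 61
61 = (6,7)_9 → 6² + 7² = 36 + 49 = 85
85 = (1,0,4)_9 → 1² + 0² + 4² = 1 + 0 + 16 = 17
17 = (1,8)_9 → 1² + 8² = 1 + 64 = 65
65 = (7,2)_9 → 7² + 2² = 49 + 4 = 53
53 = (5,8)_9 → 5² + 8² = 25 + 64 = 89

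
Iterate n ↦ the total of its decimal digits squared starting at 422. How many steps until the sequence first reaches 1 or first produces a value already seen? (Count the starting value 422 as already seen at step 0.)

10

422 → 24
24 → 20
20 → 4
4 → 16
16 → 37
37 → 58
58 → 89
89 → 145
145 → 42
42 → 20  — 20 repeats.
That took 10 steps.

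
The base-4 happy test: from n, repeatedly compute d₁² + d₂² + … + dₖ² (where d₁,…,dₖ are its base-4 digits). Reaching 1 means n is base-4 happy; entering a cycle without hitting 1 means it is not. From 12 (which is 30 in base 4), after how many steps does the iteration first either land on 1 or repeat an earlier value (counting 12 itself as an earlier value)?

12 = (3,0)_4 → 3² + 0² = 9 + 0 = 9
9 = (2,1)_4 → 2² + 1² = 4 + 1 = 5
5 = (1,1)_4 → 1² + 1² = 1 + 1 = 2
2 = (2)_4 → 2² = 4
4 = (1,0)_4 → 1² + 0² = 1 + 0 = 1  — reached 1.
That took 5 steps.

5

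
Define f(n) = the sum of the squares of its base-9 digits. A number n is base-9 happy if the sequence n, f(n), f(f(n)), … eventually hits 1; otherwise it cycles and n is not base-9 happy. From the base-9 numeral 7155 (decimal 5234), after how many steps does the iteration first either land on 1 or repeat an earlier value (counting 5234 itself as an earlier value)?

5234 = (7,1,5,5)_9 → 7² + 1² + 5² + 5² = 100
100 = (1,2,1)_9 → 1² + 2² + 1² = 6
6 = (6)_9 → 6² = 36
36 = (4,0)_9 → 4² + 0² = 16
16 = (1,7)_9 → 1² + 7² = 50
50 = (5,5)_9 → 5² + 5² = 50  — 50 repeats.
That took 6 steps.

6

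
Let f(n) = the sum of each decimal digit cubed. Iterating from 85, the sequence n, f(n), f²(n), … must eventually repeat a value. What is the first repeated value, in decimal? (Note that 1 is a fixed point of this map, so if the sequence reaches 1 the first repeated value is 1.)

85 → 8³ + 5³ = 637
637 → 6³ + 3³ + 7³ = 586
586 → 5³ + 8³ + 6³ = 853
853 → 8³ + 5³ + 3³ = 664
664 → 6³ + 6³ + 4³ = 496
496 → 4³ + 9³ + 6³ = 1009
1009 → 1³ + 0³ + 0³ + 9³ = 730
730 → 7³ + 3³ + 0³ = 370
370 → 3³ + 7³ + 0³ = 370  — 370 already appeared earlier.

370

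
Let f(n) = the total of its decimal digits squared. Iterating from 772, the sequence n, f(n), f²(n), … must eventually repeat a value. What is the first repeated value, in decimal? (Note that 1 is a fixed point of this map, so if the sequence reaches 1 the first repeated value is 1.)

772 → 7² + 7² + 2² = 49 + 49 + 4 = 102
102 → 1² + 0² + 2² = 1 + 0 + 4 = 5
5 → 5² = 25
25 → 2² + 5² = 4 + 25 = 29
29 → 2² + 9² = 4 + 81 = 85
85 → 8² + 5² = 64 + 25 = 89
89 → 8² + 9² = 64 + 81 = 145
145 → 1² + 4² + 5² = 1 + 16 + 25 = 42
42 → 4² + 2² = 16 + 4 = 20
20 → 2² + 0² = 4 + 0 = 4
4 → 4² = 16
16 → 1² + 6² = 1 + 36 = 37
37 → 3² + 7² = 9 + 49 = 58
58 → 5² + 8² = 25 + 64 = 89  — 89 already appeared earlier.

89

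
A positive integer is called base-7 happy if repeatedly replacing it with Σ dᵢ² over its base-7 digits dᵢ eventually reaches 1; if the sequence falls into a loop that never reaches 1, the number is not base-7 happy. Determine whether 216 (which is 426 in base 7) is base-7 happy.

not base-7 happy

216 = (4,2,6)_7 → 4² + 2² + 6² = 16 + 4 + 36 = 56
56 = (1,1,0)_7 → 1² + 1² + 0² = 1 + 1 + 0 = 2
2 = (2)_7 → 2² = 4
4 = (4)_7 → 4² = 16
16 = (2,2)_7 → 2² + 2² = 4 + 4 = 8
8 = (1,1)_7 → 1² + 1² = 1 + 1 = 2  — 2 already seen; the sequence cycles without reaching 1.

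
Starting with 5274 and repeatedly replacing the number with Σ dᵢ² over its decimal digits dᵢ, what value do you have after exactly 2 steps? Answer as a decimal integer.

5274 → 5² + 2² + 7² + 4² = 94
94 → 9² + 4² = 97

97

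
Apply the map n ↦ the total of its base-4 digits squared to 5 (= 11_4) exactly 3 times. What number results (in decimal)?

5 = (1,1)_4 → 1² + 1² = 2
2 = (2)_4 → 2² = 4
4 = (1,0)_4 → 1² + 0² = 1

1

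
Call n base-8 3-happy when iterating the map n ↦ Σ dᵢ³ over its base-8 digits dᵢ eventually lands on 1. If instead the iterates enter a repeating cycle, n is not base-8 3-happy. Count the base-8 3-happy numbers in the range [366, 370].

366: 366 → 466 → 359 → 532 → 73 → 3 → 27 → 54 → 432 → 432  (repeats 432)
367: 367 → 593 → 11 → 28 → 91 → 55 → 559 → 469 → 476 → 434 → 440 → 559  (repeats 559)
368: 368 → 341 → 258 → 72 → 2 → 8 → 1  (reaches 1)
369: 369 → 342 → 349 → 277 → 197 → 152 → 35 → 91 → 55 → 559 → 469 → 476 → 434 → 440 → 559  (repeats 559)
370: 370 → 349 → 277 → 197 → 152 → 35 → 91 → 55 → 559 → 469 → 476 → 434 → 440 → 559  (repeats 559)
base-8 3-happy: 368

1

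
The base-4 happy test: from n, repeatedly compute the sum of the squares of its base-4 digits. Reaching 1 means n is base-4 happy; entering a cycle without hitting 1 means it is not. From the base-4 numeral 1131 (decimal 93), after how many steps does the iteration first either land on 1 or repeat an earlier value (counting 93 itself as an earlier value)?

93 = (1,1,3,1)_4 → 1² + 1² + 3² + 1² = 12
12 = (3,0)_4 → 3² + 0² = 9
9 = (2,1)_4 → 2² + 1² = 5
5 = (1,1)_4 → 1² + 1² = 2
2 = (2)_4 → 2² = 4
4 = (1,0)_4 → 1² + 0² = 1  — reached 1.
That took 6 steps.

6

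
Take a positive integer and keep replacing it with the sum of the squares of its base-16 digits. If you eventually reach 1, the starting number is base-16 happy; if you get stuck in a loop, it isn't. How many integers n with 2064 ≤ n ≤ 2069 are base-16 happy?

3

2064: 2064 → 65 → 17 → 2 → 4 → 16 → 1  — base-16 happy
2065: 2065 → 66 → 20 → 17 → 2 → 4 → 16 → 1  — base-16 happy
2066: 2066 → 69 → 41 → 85 → 50 → 13 → 169 → 181 → 146 → 85  — not base-16 happy
2067: 2067 → 74 → 116 → 65 → 17 → 2 → 4 → 16 → 1  — base-16 happy
2068: 2068 → 81 → 26 → 101 → 61 → 178 → 125 → 218 → 269 → 170 → 200 → 208 → 169 → 181 → 146 → 85 → 50 → 13 → 169  — not base-16 happy
2069: 2069 → 90 → 125 → 218 → 269 → 170 → 200 → 208 → 169 → 181 → 146 → 85 → 50 → 13 → 169  — not base-16 happy
base-16 happy: 2064, 2065, 2067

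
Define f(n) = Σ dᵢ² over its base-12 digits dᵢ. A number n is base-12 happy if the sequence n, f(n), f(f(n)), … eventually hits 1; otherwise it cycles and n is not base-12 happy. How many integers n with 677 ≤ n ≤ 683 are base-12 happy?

1

677: 677 → 105 → 145 → 2 → 4 → 16 → 17 → 26 → 8 → 64 → 41 → 34 → 104 → 128 → 164 → 66 → 61 → 26  — not base-12 happy
678: 678 → 116 → 145 → 2 → 4 → 16 → 17 → 26 → 8 → 64 → 41 → 34 → 104 → 128 → 164 → 66 → 61 → 26  — not base-12 happy
679: 679 → 129 → 181 → 11 → 121 → 101 → 89 → 74 → 40 → 25 → 5 → 25  — not base-12 happy
680: 680 → 144 → 1  — base-12 happy
681: 681 → 161 → 27 → 13 → 2 → 4 → 16 → 17 → 26 → 8 → 64 → 41 → 34 → 104 → 128 → 164 → 66 → 61 → 26  — not base-12 happy
682: 682 → 180 → 10 → 100 → 80 → 100  — not base-12 happy
683: 683 → 201 → 98 → 68 → 89 → 74 → 40 → 25 → 5 → 25  — not base-12 happy
base-12 happy: 680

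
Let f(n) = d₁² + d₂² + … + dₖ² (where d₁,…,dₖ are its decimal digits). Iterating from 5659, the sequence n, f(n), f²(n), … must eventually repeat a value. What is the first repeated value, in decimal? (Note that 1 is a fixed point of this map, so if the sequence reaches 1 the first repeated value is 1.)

1

5659 → 5² + 6² + 5² + 9² = 25 + 36 + 25 + 81 = 167
167 → 1² + 6² + 7² = 1 + 36 + 49 = 86
86 → 8² + 6² = 64 + 36 = 100
100 → 1² + 0² + 0² = 1 + 0 + 0 = 1  — reached the fixed point 1.
1 → 1, so 1 is the first repeated value.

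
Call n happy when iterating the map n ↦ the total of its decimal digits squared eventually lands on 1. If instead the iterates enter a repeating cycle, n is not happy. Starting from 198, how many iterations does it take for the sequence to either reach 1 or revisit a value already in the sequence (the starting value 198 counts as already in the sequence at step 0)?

198 → 1² + 9² + 8² = 1 + 81 + 64 = 146
146 → 1² + 4² + 6² = 1 + 16 + 36 = 53
53 → 5² + 3² = 25 + 9 = 34
34 → 3² + 4² = 9 + 16 = 25
25 → 2² + 5² = 4 + 25 = 29
29 → 2² + 9² = 4 + 81 = 85
85 → 8² + 5² = 64 + 25 = 89
89 → 8² + 9² = 64 + 81 = 145
145 → 1² + 4² + 5² = 1 + 16 + 25 = 42
42 → 4² + 2² = 16 + 4 = 20
20 → 2² + 0² = 4 + 0 = 4
4 → 4² = 16
16 → 1² + 6² = 1 + 36 = 37
37 → 3² + 7² = 9 + 49 = 58
58 → 5² + 8² = 25 + 64 = 89  — 89 repeats.
That took 15 steps.

15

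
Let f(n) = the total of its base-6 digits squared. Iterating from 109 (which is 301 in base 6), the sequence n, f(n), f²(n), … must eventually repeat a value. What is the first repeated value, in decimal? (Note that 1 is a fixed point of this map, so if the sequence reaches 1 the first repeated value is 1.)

109 = (3,0,1)_6 → 3² + 0² + 1² = 10
10 = (1,4)_6 → 1² + 4² = 17
17 = (2,5)_6 → 2² + 5² = 29
29 = (4,5)_6 → 4² + 5² = 41
41 = (1,0,5)_6 → 1² + 0² + 5² = 26
26 = (4,2)_6 → 4² + 2² = 20
20 = (3,2)_6 → 3² + 2² = 13
13 = (2,1)_6 → 2² + 1² = 5
5 = (5)_6 → 5² = 25
25 = (4,1)_6 → 4² + 1² = 17  — 17 already appeared earlier.

17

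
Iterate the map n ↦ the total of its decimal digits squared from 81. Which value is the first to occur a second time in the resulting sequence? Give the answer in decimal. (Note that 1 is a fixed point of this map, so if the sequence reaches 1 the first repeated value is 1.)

37

81 → 8² + 1² = 65
65 → 6² + 5² = 61
61 → 6² + 1² = 37
37 → 3² + 7² = 58
58 → 5² + 8² = 89
89 → 8² + 9² = 145
145 → 1² + 4² + 5² = 42
42 → 4² + 2² = 20
20 → 2² + 0² = 4
4 → 4² = 16
16 → 1² + 6² = 37  — 37 already appeared earlier.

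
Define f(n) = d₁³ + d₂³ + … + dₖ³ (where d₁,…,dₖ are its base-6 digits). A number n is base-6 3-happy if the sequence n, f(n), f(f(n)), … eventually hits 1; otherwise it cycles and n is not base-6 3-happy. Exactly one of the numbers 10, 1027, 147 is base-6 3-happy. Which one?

147

10: 10 → 65 → 190 → 190  — repeats 190 (not base-6 3-happy)
1027: 1027 → 156 → 72 → 8 → 9 → 28 → 128 → 62 → 73 → 9  — repeats 9 (not base-6 3-happy)
147: 147 → 91 → 36 → 1  — reaches 1 (base-6 3-happy)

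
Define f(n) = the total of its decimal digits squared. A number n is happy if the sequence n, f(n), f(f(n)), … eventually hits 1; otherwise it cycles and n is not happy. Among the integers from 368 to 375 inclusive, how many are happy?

368: 368 → 109 → 82 → 68 → 100 → 1  — happy
369: 369 → 126 → 41 → 17 → 50 → 25 → 29 → 85 → 89 → 145 → 42 → 20 → 4 → 16 → 37 → 58 → 89  — not happy
370: 370 → 58 → 89 → 145 → 42 → 20 → 4 → 16 → 37 → 58  — not happy
371: 371 → 59 → 106 → 37 → 58 → 89 → 145 → 42 → 20 → 4 → 16 → 37  — not happy
372: 372 → 62 → 40 → 16 → 37 → 58 → 89 → 145 → 42 → 20 → 4 → 16  — not happy
373: 373 → 67 → 85 → 89 → 145 → 42 → 20 → 4 → 16 → 37 → 58 → 89  — not happy
374: 374 → 74 → 65 → 61 → 37 → 58 → 89 → 145 → 42 → 20 → 4 → 16 → 37  — not happy
375: 375 → 83 → 73 → 58 → 89 → 145 → 42 → 20 → 4 → 16 → 37 → 58  — not happy
happy: 368

1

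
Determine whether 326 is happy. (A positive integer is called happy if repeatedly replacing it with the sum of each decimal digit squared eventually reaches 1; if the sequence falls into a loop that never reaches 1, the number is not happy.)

happy

326 → 3² + 2² + 6² = 49
49 → 4² + 9² = 97
97 → 9² + 7² = 130
130 → 1² + 3² + 0² = 10
10 → 1² + 0² = 1  — reached 1.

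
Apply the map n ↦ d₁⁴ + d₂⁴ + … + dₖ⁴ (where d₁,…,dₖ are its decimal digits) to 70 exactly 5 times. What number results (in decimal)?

70 → 2401
2401 → 273
273 → 2498
2498 → 10929
10929 → 13139

13139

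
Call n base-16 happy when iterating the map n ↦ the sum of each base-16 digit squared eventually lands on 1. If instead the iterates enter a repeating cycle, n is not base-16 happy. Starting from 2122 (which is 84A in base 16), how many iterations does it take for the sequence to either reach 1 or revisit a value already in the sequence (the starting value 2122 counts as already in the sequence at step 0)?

2122 = (8,4,10)_16 → 8² + 4² + 10² = 180
180 = (11,4)_16 → 11² + 4² = 137
137 = (8,9)_16 → 8² + 9² = 145
145 = (9,1)_16 → 9² + 1² = 82
82 = (5,2)_16 → 5² + 2² = 29
29 = (1,13)_16 → 1² + 13² = 170
170 = (10,10)_16 → 10² + 10² = 200
200 = (12,8)_16 → 12² + 8² = 208
208 = (13,0)_16 → 13² + 0² = 169
169 = (10,9)_16 → 10² + 9² = 181
181 = (11,5)_16 → 11² + 5² = 146
146 = (9,2)_16 → 9² + 2² = 85
85 = (5,5)_16 → 5² + 5² = 50
50 = (3,2)_16 → 3² + 2² = 13
13 = (13)_16 → 13² = 169  — 169 repeats.
That took 15 steps.

15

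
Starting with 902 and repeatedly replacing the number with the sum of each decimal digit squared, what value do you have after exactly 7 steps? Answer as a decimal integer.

16

902 → 9² + 0² + 2² = 81 + 0 + 4 = 85
85 → 8² + 5² = 64 + 25 = 89
89 → 8² + 9² = 64 + 81 = 145
145 → 1² + 4² + 5² = 1 + 16 + 25 = 42
42 → 4² + 2² = 16 + 4 = 20
20 → 2² + 0² = 4 + 0 = 4
4 → 4² = 16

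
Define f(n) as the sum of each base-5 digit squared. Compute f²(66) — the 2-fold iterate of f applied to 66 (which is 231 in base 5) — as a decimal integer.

20

66 = (2,3,1)_5 → 14
14 = (2,4)_5 → 20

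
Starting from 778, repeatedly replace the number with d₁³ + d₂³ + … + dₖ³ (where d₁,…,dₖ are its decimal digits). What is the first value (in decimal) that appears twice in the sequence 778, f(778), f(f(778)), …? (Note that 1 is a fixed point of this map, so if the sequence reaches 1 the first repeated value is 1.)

1

778 → 7³ + 7³ + 8³ = 1198
1198 → 1³ + 1³ + 9³ + 8³ = 1243
1243 → 1³ + 2³ + 4³ + 3³ = 100
100 → 1³ + 0³ + 0³ = 1  — reached the fixed point 1.
1 → 1, so 1 is the first repeated value.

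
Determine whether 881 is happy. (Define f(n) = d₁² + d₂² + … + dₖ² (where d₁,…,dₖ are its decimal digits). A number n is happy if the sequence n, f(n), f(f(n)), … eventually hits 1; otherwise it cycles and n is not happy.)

881 → 8² + 8² + 1² = 64 + 64 + 1 = 129
129 → 1² + 2² + 9² = 1 + 4 + 81 = 86
86 → 8² + 6² = 64 + 36 = 100
100 → 1² + 0² + 0² = 1 + 0 + 0 = 1  — reached 1.

happy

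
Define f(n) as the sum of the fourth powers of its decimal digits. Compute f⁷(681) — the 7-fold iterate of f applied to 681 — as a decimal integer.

681 → 6⁴ + 8⁴ + 1⁴ = 1296 + 4096 + 1 = 5393
5393 → 5⁴ + 3⁴ + 9⁴ + 3⁴ = 625 + 81 + 6561 + 81 = 7348
7348 → 7⁴ + 3⁴ + 4⁴ + 8⁴ = 2401 + 81 + 256 + 4096 = 6834
6834 → 6⁴ + 8⁴ + 3⁴ + 4⁴ = 1296 + 4096 + 81 + 256 = 5729
5729 → 5⁴ + 7⁴ + 2⁴ + 9⁴ = 625 + 2401 + 16 + 6561 = 9603
9603 → 9⁴ + 6⁴ + 0⁴ + 3⁴ = 6561 + 1296 + 0 + 81 = 7938
7938 → 7⁴ + 9⁴ + 3⁴ + 8⁴ = 2401 + 6561 + 81 + 4096 = 13139

13139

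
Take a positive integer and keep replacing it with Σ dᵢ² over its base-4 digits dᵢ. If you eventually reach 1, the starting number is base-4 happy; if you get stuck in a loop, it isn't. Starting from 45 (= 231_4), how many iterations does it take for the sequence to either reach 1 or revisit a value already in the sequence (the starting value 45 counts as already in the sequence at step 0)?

6

45 = (2,3,1)_4 → 2² + 3² + 1² = 14
14 = (3,2)_4 → 3² + 2² = 13
13 = (3,1)_4 → 3² + 1² = 10
10 = (2,2)_4 → 2² + 2² = 8
8 = (2,0)_4 → 2² + 0² = 4
4 = (1,0)_4 → 1² + 0² = 1  — reached 1.
That took 6 steps.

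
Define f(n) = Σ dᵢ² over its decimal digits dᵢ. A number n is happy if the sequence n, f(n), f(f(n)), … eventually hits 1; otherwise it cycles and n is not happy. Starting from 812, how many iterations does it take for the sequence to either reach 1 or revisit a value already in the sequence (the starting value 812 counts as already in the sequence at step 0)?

14

812 → 8² + 1² + 2² = 69
69 → 6² + 9² = 117
117 → 1² + 1² + 7² = 51
51 → 5² + 1² = 26
26 → 2² + 6² = 40
40 → 4² + 0² = 16
16 → 1² + 6² = 37
37 → 3² + 7² = 58
58 → 5² + 8² = 89
89 → 8² + 9² = 145
145 → 1² + 4² + 5² = 42
42 → 4² + 2² = 20
20 → 2² + 0² = 4
4 → 4² = 16  — 16 repeats.
That took 14 steps.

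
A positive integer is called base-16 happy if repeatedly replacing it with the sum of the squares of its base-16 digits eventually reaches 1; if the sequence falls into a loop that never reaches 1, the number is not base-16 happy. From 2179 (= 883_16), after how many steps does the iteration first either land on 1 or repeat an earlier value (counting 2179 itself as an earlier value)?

2179 = (8,8,3)_16 → 8² + 8² + 3² = 137
137 = (8,9)_16 → 8² + 9² = 145
145 = (9,1)_16 → 9² + 1² = 82
82 = (5,2)_16 → 5² + 2² = 29
29 = (1,13)_16 → 1² + 13² = 170
170 = (10,10)_16 → 10² + 10² = 200
200 = (12,8)_16 → 12² + 8² = 208
208 = (13,0)_16 → 13² + 0² = 169
169 = (10,9)_16 → 10² + 9² = 181
181 = (11,5)_16 → 11² + 5² = 146
146 = (9,2)_16 → 9² + 2² = 85
85 = (5,5)_16 → 5² + 5² = 50
50 = (3,2)_16 → 3² + 2² = 13
13 = (13)_16 → 13² = 169  — 169 repeats.
That took 14 steps.

14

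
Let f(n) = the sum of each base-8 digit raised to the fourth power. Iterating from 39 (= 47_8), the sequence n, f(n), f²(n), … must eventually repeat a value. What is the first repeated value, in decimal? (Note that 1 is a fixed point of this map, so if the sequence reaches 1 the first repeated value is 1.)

256

39 = (4,7)_8 → 4⁴ + 7⁴ = 2657
2657 = (5,1,4,1)_8 → 5⁴ + 1⁴ + 4⁴ + 1⁴ = 883
883 = (1,5,6,3)_8 → 1⁴ + 5⁴ + 6⁴ + 3⁴ = 2003
2003 = (3,7,2,3)_8 → 3⁴ + 7⁴ + 2⁴ + 3⁴ = 2579
2579 = (5,0,2,3)_8 → 5⁴ + 0⁴ + 2⁴ + 3⁴ = 722
722 = (1,3,2,2)_8 → 1⁴ + 3⁴ + 2⁴ + 2⁴ = 114
114 = (1,6,2)_8 → 1⁴ + 6⁴ + 2⁴ = 1313
1313 = (2,4,4,1)_8 → 2⁴ + 4⁴ + 4⁴ + 1⁴ = 529
529 = (1,0,2,1)_8 → 1⁴ + 0⁴ + 2⁴ + 1⁴ = 18
18 = (2,2)_8 → 2⁴ + 2⁴ = 32
32 = (4,0)_8 → 4⁴ + 0⁴ = 256
256 = (4,0,0)_8 → 4⁴ + 0⁴ + 0⁴ = 256  — 256 already appeared earlier.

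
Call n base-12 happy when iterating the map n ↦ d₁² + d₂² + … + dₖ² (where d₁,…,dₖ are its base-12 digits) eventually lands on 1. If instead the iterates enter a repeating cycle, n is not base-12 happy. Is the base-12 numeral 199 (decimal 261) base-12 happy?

not base-12 happy

261 = (1,9,9)_12 → 1² + 9² + 9² = 1 + 81 + 81 = 163
163 = (1,1,7)_12 → 1² + 1² + 7² = 1 + 1 + 49 = 51
51 = (4,3)_12 → 4² + 3² = 16 + 9 = 25
25 = (2,1)_12 → 2² + 1² = 4 + 1 = 5
5 = (5)_12 → 5² = 25  — 25 already seen; the sequence cycles without reaching 1.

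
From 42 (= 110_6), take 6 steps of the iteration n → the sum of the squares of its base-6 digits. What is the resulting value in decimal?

42 = (1,1,0)_6 → 1² + 1² + 0² = 2
2 = (2)_6 → 2² = 4
4 = (4)_6 → 4² = 16
16 = (2,4)_6 → 2² + 4² = 20
20 = (3,2)_6 → 3² + 2² = 13
13 = (2,1)_6 → 2² + 1² = 5

5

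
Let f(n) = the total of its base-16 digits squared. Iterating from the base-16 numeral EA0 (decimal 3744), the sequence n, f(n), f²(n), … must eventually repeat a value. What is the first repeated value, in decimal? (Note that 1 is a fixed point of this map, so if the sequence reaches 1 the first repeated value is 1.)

85

3744 = (14,10,0)_16 → 14² + 10² + 0² = 196 + 100 + 0 = 296
296 = (1,2,8)_16 → 1² + 2² + 8² = 1 + 4 + 64 = 69
69 = (4,5)_16 → 4² + 5² = 16 + 25 = 41
41 = (2,9)_16 → 2² + 9² = 4 + 81 = 85
85 = (5,5)_16 → 5² + 5² = 25 + 25 = 50
50 = (3,2)_16 → 3² + 2² = 9 + 4 = 13
13 = (13)_16 → 13² = 169
169 = (10,9)_16 → 10² + 9² = 100 + 81 = 181
181 = (11,5)_16 → 11² + 5² = 121 + 25 = 146
146 = (9,2)_16 → 9² + 2² = 81 + 4 = 85  — 85 already appeared earlier.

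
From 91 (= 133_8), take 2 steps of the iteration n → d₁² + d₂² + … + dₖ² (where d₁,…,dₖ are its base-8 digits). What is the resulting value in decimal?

13

91 = (1,3,3)_8 → 1² + 3² + 3² = 19
19 = (2,3)_8 → 2² + 3² = 13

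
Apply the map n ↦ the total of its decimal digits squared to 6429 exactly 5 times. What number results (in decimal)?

58

6429 → 6² + 4² + 2² + 9² = 137
137 → 1² + 3² + 7² = 59
59 → 5² + 9² = 106
106 → 1² + 0² + 6² = 37
37 → 3² + 7² = 58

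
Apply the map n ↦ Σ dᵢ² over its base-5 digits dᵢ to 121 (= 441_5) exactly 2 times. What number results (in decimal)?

11

121 = (4,4,1)_5 → 4² + 4² + 1² = 33
33 = (1,1,3)_5 → 1² + 1² + 3² = 11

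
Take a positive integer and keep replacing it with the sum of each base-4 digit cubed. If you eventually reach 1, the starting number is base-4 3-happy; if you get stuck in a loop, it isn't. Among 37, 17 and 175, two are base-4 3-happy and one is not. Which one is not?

37: 37 → 10 → 16 → 1  — reaches 1 (base-4 3-happy)
17: 17 → 2 → 8 → 8  — repeats 8 (not base-4 3-happy)
175: 175 → 70 → 10 → 16 → 1  — reaches 1 (base-4 3-happy)

17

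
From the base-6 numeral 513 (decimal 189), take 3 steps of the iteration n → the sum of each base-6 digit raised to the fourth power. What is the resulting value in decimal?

803

189 = (5,1,3)_6 → 5⁴ + 1⁴ + 3⁴ = 625 + 1 + 81 = 707
707 = (3,1,3,5)_6 → 3⁴ + 1⁴ + 3⁴ + 5⁴ = 81 + 1 + 81 + 625 = 788
788 = (3,3,5,2)_6 → 3⁴ + 3⁴ + 5⁴ + 2⁴ = 81 + 81 + 625 + 16 = 803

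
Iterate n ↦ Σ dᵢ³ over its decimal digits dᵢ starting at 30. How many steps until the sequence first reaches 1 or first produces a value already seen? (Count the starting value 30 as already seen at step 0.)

4

30 → 3³ + 0³ = 27
27 → 2³ + 7³ = 351
351 → 3³ + 5³ + 1³ = 153
153 → 1³ + 5³ + 3³ = 153  — 153 repeats.
That took 4 steps.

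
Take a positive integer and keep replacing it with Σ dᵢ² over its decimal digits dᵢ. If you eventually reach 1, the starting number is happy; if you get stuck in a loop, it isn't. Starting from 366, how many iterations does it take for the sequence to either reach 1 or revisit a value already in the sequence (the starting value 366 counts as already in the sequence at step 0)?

366 → 3² + 6² + 6² = 9 + 36 + 36 = 81
81 → 8² + 1² = 64 + 1 = 65
65 → 6² + 5² = 36 + 25 = 61
61 → 6² + 1² = 36 + 1 = 37
37 → 3² + 7² = 9 + 49 = 58
58 → 5² + 8² = 25 + 64 = 89
89 → 8² + 9² = 64 + 81 = 145
145 → 1² + 4² + 5² = 1 + 16 + 25 = 42
42 → 4² + 2² = 16 + 4 = 20
20 → 2² + 0² = 4 + 0 = 4
4 → 4² = 16
16 → 1² + 6² = 1 + 36 = 37  — 37 repeats.
That took 12 steps.

12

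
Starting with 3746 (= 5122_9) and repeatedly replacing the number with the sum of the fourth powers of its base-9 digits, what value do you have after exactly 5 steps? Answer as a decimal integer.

8194

3746 = (5,1,2,2)_9 → 5⁴ + 1⁴ + 2⁴ + 2⁴ = 658
658 = (8,1,1)_9 → 8⁴ + 1⁴ + 1⁴ = 4098
4098 = (5,5,5,3)_9 → 5⁴ + 5⁴ + 5⁴ + 3⁴ = 1956
1956 = (2,6,1,3)_9 → 2⁴ + 6⁴ + 1⁴ + 3⁴ = 1394
1394 = (1,8,1,8)_9 → 1⁴ + 8⁴ + 1⁴ + 8⁴ = 8194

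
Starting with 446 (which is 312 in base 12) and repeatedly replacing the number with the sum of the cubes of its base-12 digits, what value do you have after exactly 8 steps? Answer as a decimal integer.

446 = (3,1,2)_12 → 3³ + 1³ + 2³ = 27 + 1 + 8 = 36
36 = (3,0)_12 → 3³ + 0³ = 27 + 0 = 27
27 = (2,3)_12 → 2³ + 3³ = 8 + 27 = 35
35 = (2,11)_12 → 2³ + 11³ = 8 + 1331 = 1339
1339 = (9,3,7)_12 → 9³ + 3³ + 7³ = 729 + 27 + 343 = 1099
1099 = (7,7,7)_12 → 7³ + 7³ + 7³ = 343 + 343 + 343 = 1029
1029 = (7,1,9)_12 → 7³ + 1³ + 9³ = 343 + 1 + 729 = 1073
1073 = (7,5,5)_12 → 7³ + 5³ + 5³ = 343 + 125 + 125 = 593

593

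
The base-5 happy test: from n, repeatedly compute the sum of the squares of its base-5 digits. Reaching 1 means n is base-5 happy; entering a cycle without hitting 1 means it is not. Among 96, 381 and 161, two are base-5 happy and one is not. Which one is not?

96

96: 96 → 26 → 2 → 4 → 16 → 10 → 4  — repeats 4 (not base-5 happy)
381: 381 → 11 → 5 → 1  — reaches 1 (base-5 happy)
161: 161 → 7 → 5 → 1  — reaches 1 (base-5 happy)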